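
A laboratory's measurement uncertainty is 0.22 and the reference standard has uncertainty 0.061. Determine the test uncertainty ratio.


TUR = u_lab / u_ref
= 0.22 / 0.061
= 3.6066

3.6066


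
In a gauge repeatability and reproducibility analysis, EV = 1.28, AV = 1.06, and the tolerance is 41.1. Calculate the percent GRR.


GRR = sqrt(EV^2 + AV^2) = sqrt(1.28^2 + 1.06^2) = 1.6619266
%GRR = GRR / tol * 100 = 1.6619266 / 41.1 * 100
%GRR = 4.0436

4.0436


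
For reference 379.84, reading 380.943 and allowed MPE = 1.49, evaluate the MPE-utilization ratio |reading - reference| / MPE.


e = indication - reference = 380.943 - 379.84 = 1.1030
|e| = 1.1030
ratio = |e| / MPE = 1.1030 / 1.49
ratio = 0.7403

0.7403


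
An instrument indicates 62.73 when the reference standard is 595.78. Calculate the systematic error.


Systematic error = measured - true
= 62.73 - 595.78
= -533.0500

-533.0500


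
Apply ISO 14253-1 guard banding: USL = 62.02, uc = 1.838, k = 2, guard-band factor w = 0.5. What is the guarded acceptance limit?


U = k * uc = 2 * 1.838 = 3.676
guard band g = w * U = 0.5 * 3.676 = 1.838
AL = USL - g = 62.02 - 1.838
AL = 60.1820

60.1820


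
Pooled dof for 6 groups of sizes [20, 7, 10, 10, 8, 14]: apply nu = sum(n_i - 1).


nu = sum_i (n_i - 1)
nu = ((20 - 1) + (7 - 1) + (10 - 1) + (10 - 1) + (8 - 1) + (14 - 1))
nu = 19 + 6 + 9 + 9 + 7 + 13
nu = 63

63


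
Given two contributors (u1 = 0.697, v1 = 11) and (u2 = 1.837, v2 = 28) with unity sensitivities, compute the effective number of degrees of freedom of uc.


uc = sqrt(u1^2 + u2^2) = sqrt(0.697^2 + 1.837^2) = 1.9647845
v_eff = uc^4 / (u1^4/v1 + u2^4/v2)
= 1.9647845^4 / (0.697^4/11 + 1.837^4/28)
= 14.902519 / 0.42815963
v_eff = 34.8060

34.8060


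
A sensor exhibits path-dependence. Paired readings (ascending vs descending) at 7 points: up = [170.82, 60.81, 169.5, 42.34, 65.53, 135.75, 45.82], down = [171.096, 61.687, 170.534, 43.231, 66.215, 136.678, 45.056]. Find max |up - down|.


|170.82 - 171.096| = 0.2760
|60.81 - 61.687| = 0.8770
|169.5 - 170.534| = 1.0340
|42.34 - 43.231| = 0.8910
|65.53 - 66.215| = 0.6850
|135.75 - 136.678| = 0.9280
|45.82 - 45.056| = 0.7640
hysteresis = max(diffs) = 1.0340

1.0340


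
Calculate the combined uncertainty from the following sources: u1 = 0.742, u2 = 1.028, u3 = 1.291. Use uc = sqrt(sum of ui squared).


uc = sqrt(0.742^2 + 1.028^2 + 1.291^2)
uc = sqrt(3.274029)
uc = 1.8094

1.8094


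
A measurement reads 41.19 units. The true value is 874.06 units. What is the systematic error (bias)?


Systematic error = measured - true
= 41.19 - 874.06
= -832.8700

-832.8700


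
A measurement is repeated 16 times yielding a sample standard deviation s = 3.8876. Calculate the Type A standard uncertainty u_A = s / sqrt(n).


u_A = s / sqrt(n)
u_A = 3.8876 / sqrt(16)
u_A = 3.8876 / 4
u_A = 0.9719

0.9719


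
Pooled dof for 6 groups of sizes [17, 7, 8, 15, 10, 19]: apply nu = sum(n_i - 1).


nu = sum_i (n_i - 1)
nu = ((17 - 1) + (7 - 1) + (8 - 1) + (15 - 1) + (10 - 1) + (19 - 1))
nu = 16 + 6 + 7 + 14 + 9 + 18
nu = 70

70


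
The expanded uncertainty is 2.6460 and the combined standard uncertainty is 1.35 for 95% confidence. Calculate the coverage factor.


k = U / uc
k = 2.6460 / 1.35
k = 1.96

1.96


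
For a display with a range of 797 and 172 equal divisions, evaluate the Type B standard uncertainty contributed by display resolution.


resolution = range / divisions
resolution = 797 / 172 = 4.6337209
u_res = resolution / (2*sqrt(3))
u_res = 4.6337209 / 3.4641016
u_res = 1.3376

1.3376


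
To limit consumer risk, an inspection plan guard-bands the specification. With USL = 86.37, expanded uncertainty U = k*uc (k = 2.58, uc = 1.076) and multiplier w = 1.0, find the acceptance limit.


U = k * uc = 2.58 * 1.076 = 2.77608
guard band g = w * U = 1.0 * 2.77608 = 2.77608
AL = USL - g = 86.37 - 2.77608
AL = 83.5939

83.5939


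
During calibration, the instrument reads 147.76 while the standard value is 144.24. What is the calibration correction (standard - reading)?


Correction = standard - reading
= 144.24 - 147.76
= -3.5200

-3.5200


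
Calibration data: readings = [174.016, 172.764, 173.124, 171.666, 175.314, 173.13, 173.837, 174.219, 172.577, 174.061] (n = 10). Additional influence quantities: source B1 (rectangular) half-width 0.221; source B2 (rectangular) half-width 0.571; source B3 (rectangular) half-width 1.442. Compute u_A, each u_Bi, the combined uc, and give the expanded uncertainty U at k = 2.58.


mean = (174.016 + 172.764 + 173.124 + 171.666 + 175.314 + 173.13 + 173.837 + 174.219 + 172.577 + 174.061) / 10 = 173.4708
s = sqrt(sum((x - mean)^2)/(n-1)) = 1.0289711
u_A = s / sqrt(n) = 1.0289711 / sqrt(10) = 0.32538923
u_B1 = 0.221 / sqrt(3) = 0.12759441
u_B2 = 0.571 / sqrt(3) = 0.329667
u_B3 = 1.442 / sqrt(3) = 0.83253909
uc = sqrt(0.32538923^2 + 0.12759441^2 + 0.329667^2 + 0.83253909^2) = 0.96122846
U = k * uc = 2.58 * 0.96122846
U = 2.4800

2.4800


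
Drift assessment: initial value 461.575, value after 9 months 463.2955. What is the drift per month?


rate = (v2 - v1) / months
= (463.2955 - 461.575) / 9
= 1.7205 / 9
= 0.1912

0.1912


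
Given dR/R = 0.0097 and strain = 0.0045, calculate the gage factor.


GF = (dR/R) / epsilon
= 0.0097 / 0.0045
= 2.1556

2.1556


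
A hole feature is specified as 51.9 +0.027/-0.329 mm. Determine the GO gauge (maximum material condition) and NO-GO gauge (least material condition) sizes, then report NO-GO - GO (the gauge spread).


GO = nominal - lower_tol (smallest hole = maximum material condition)
GO = 51.9 - 0.329 = 51.571
NO-GO = nominal + upper_tol (largest hole = least material condition)
NO-GO = 51.9 + 0.027 = 51.927
spread = NO-GO - GO = 51.927 - 51.571 = 0.3560

0.3560


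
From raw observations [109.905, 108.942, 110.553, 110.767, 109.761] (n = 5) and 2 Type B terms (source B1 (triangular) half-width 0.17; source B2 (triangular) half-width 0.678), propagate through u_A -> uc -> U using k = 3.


mean = (109.905 + 108.942 + 110.553 + 110.767 + 109.761) / 5 = 109.9856
s = sqrt(sum((x - mean)^2)/(n-1)) = 0.72086254
u_A = s / sqrt(n) = 0.72086254 / sqrt(5) = 0.32237953
u_B1 = 0.17 / sqrt(6) = 0.069402209
u_B2 = 0.678 / sqrt(6) = 0.27679234
uc = sqrt(0.32237953^2 + 0.069402209^2 + 0.27679234^2) = 0.43053365
U = k * uc = 3 * 0.43053365
U = 1.2916

1.2916


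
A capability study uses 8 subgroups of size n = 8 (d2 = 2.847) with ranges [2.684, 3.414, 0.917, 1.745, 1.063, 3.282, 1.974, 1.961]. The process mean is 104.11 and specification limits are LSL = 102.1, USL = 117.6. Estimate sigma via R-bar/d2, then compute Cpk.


R_bar = (2.684 + 3.414 + 0.917 + 1.745 + 1.063 + 3.282 + 1.974 + 1.961) / 8 = 2.13
sigma = R_bar / d2 = 2.13 / 2.847 = 0.74815595
Cp = (USL - LSL)/(6*sigma) = (117.6 - 102.1)/(6*0.74815595) = 3.4529
Cpu = (117.6 - 104.11)/(3*0.74815595) = 6.0103
Cpl = (104.11 - 102.1)/(3*0.74815595) = 0.8955
Cpk = min(Cpu, Cpl) = 0.8955

0.8955


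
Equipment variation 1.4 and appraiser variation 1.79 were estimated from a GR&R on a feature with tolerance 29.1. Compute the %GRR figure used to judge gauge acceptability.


GRR = sqrt(EV^2 + AV^2) = sqrt(1.4^2 + 1.79^2) = 2.2724656
%GRR = GRR / tol * 100 = 2.2724656 / 29.1 * 100
%GRR = 7.8092

7.8092


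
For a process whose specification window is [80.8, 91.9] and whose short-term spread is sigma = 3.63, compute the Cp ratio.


Cp = (USL - LSL) / (6 * sigma)
= (91.9 - 80.8) / (6 * 3.63)
= 11.1000 / 21.7800
= 0.5096

0.5096


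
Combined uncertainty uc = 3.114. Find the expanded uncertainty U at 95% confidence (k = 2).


U = k * uc
U = 2 * 3.114
U = 6.2280

6.2280


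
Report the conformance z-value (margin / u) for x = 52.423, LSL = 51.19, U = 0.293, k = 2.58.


u = U / k = 0.293 / 2.58 = 0.11356589
margin = |LSL - x| = |51.19 - 52.423| = 1.233
z = margin / u = 1.233 / 0.11356589
z = 10.8571

10.8571


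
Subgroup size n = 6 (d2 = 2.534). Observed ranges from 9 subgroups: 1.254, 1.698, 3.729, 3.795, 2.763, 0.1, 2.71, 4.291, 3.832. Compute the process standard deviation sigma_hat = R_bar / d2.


R_bar = (1.254 + 1.698 + 3.729 + 3.795 + 2.763 + 0.1 + 2.71 + 4.291 + 3.832) / 9
R_bar = 24.172 / 9 = 2.6857778
sigma_hat = R_bar / d2 = 2.6857778 / 2.534 = 1.0599

1.0599


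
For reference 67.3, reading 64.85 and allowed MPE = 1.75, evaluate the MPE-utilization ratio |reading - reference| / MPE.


e = indication - reference = 64.85 - 67.3 = -2.4500
|e| = 2.4500
ratio = |e| / MPE = 2.4500 / 1.75
ratio = 1.4000

1.4000


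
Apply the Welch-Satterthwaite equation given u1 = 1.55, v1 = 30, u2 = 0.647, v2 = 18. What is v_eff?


uc = sqrt(u1^2 + u2^2) = sqrt(1.55^2 + 0.647^2) = 1.6796157
v_eff = uc^4 / (u1^4/v1 + u2^4/v2)
= 1.6796157^4 / (1.55^4/30 + 0.647^4/18)
= 7.9586554 / 0.2021354
v_eff = 39.3729

39.3729


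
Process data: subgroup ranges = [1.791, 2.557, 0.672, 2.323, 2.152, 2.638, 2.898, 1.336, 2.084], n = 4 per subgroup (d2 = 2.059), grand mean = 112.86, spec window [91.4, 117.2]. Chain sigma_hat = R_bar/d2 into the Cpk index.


R_bar = (1.791 + 2.557 + 0.672 + 2.323 + 2.152 + 2.638 + 2.898 + 1.336 + 2.084) / 9 = 2.0501111
sigma = R_bar / d2 = 2.0501111 / 2.059 = 0.9956829
Cp = (USL - LSL)/(6*sigma) = (117.2 - 91.4)/(6*0.9956829) = 4.3186
Cpu = (117.2 - 112.86)/(3*0.9956829) = 1.4529
Cpl = (112.86 - 91.4)/(3*0.9956829) = 7.1843
Cpk = min(Cpu, Cpl) = 1.4529

1.4529


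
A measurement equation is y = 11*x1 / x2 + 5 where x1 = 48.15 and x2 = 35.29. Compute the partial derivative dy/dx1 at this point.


y = 11*x1 / x2 + 5
dy/dx1 = 11/x2
Evaluate at x2 = 35.29: c1 = 11 / 35.29
c1 = 0.3117

0.3117


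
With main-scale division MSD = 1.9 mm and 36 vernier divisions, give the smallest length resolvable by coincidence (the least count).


LC = MSD / n_div
= 1.9 / 36
= 0.0528

0.0528


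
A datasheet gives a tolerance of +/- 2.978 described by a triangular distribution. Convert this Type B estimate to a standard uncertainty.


u_B = half_width / sqrt(6)
u_B = 2.978 / 2.4494897
u_B = 1.2158

1.2158


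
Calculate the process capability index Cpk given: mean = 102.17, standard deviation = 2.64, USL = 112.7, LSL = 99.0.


Cpu = (USL - mean) / (3*sigma) = (112.7 - 102.17) / (3*2.64) = 1.3295
Cpl = (mean - LSL) / (3*sigma) = (102.17 - 99.0) / (3*2.64) = 0.4003
Cpk = min(Cpu, Cpl) = 0.4003

0.4003


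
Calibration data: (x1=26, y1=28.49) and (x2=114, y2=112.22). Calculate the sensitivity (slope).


slope = (y2 - y1) / (x2 - x1)
= (112.22 - 28.49) / (114 - 26)
= 83.7300 / 88
= 0.9515

0.9515


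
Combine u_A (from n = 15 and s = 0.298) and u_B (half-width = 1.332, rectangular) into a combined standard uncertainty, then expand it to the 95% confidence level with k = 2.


u_A = s / sqrt(n) = 0.298 / sqrt(15) = 0.076943269
u_B = half_width / sqrt(3) = 1.332 / sqrt(3) = 0.76903056
uc = sqrt(u_A^2 + u_B^2) = sqrt(0.076943269^2 + 0.76903056^2) = 0.77287015
U = k * uc = 2 * 0.77287015
U = 1.5457

1.5457


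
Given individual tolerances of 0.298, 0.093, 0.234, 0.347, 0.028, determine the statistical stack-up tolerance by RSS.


RSS = sqrt(0.298^2 + 0.093^2 + 0.234^2 + 0.347^2 + 0.028^2)
= sqrt(0.273402)
= 0.5229

0.5229


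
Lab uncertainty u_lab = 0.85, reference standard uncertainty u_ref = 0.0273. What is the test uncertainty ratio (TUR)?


TUR = u_lab / u_ref
= 0.85 / 0.0273
= 31.1355

31.1355


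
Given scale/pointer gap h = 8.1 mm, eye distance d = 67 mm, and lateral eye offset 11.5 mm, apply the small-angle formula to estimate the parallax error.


error = h * offset / d
= 8.1 * 11.5 / 67
= 1.3903

1.3903


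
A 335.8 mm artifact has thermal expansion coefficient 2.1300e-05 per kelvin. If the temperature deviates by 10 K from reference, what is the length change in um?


dL = L * alpha * dT
= 335.8 * 2.1300e-05 * 10
= 0.0715254 mm
dL_um = 0.0715254 * 1000 = 71.5254 um

71.5254


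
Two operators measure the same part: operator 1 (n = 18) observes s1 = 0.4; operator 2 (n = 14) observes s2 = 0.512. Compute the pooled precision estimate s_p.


s_p = sqrt(((n1-1)*s1^2 + (n2-1)*s2^2) / (n1+n2-2))
numerator = (18-1)*0.4^2 + (14-1)*0.512^2 = 2.72 + 3.407872 = 6.127872
denominator = 18 + 14 - 2 = 30
s_p^2 = 6.127872 / 30 = 0.2042624
s_p = sqrt(0.2042624) = 0.4520

0.4520


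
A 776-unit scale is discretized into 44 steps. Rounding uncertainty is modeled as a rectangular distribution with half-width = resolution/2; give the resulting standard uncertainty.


resolution = range / divisions
resolution = 776 / 44 = 17.636364
u_res = resolution / (2*sqrt(3))
u_res = 17.636364 / 3.4641016
u_res = 5.0912

5.0912


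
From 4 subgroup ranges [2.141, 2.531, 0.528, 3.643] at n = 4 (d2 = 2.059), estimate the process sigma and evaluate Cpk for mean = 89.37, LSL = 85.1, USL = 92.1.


R_bar = (2.141 + 2.531 + 0.528 + 3.643) / 4 = 2.21075
sigma = R_bar / d2 = 2.21075 / 2.059 = 1.0737008
Cp = (USL - LSL)/(6*sigma) = (92.1 - 85.1)/(6*1.0737008) = 1.0866
Cpu = (92.1 - 89.37)/(3*1.0737008) = 0.8475
Cpl = (89.37 - 85.1)/(3*1.0737008) = 1.3256
Cpk = min(Cpu, Cpl) = 0.8475

0.8475


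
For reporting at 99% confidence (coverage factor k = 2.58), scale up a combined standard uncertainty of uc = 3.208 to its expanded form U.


U = k * uc
U = 2.58 * 3.208
U = 8.2766

8.2766


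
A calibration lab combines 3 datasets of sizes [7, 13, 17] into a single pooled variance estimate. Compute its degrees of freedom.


nu = sum_i (n_i - 1)
nu = ((7 - 1) + (13 - 1) + (17 - 1))
nu = 6 + 12 + 16
nu = 34

34


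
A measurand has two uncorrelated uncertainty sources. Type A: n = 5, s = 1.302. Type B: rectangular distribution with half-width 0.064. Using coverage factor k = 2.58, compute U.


u_A = s / sqrt(n) = 1.302 / sqrt(5) = 0.5822721
u_B = half_width / sqrt(3) = 0.064 / sqrt(3) = 0.036950417
uc = sqrt(u_A^2 + u_B^2) = sqrt(0.5822721^2 + 0.036950417^2) = 0.58344334
U = k * uc = 2.58 * 0.58344334
U = 1.5053

1.5053


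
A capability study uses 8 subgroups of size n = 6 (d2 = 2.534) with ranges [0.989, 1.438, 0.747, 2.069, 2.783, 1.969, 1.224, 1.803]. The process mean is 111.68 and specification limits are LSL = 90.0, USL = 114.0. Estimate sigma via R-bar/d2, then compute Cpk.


R_bar = (0.989 + 1.438 + 0.747 + 2.069 + 2.783 + 1.969 + 1.224 + 1.803) / 8 = 1.62775
sigma = R_bar / d2 = 1.62775 / 2.534 = 0.64236385
Cp = (USL - LSL)/(6*sigma) = (114.0 - 90.0)/(6*0.64236385) = 6.2270
Cpu = (114.0 - 111.68)/(3*0.64236385) = 1.2039
Cpl = (111.68 - 90.0)/(3*0.64236385) = 11.2501
Cpk = min(Cpu, Cpl) = 1.2039

1.2039


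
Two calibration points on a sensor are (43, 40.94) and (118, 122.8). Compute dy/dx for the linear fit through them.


slope = (y2 - y1) / (x2 - x1)
= (122.8 - 40.94) / (118 - 43)
= 81.8600 / 75
= 1.0915

1.0915


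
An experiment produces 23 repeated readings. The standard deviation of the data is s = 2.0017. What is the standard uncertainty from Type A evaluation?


u_A = s / sqrt(n)
u_A = 2.0017 / sqrt(23)
u_A = 2.0017 / 4.7958315
u_A = 0.4174

0.4174


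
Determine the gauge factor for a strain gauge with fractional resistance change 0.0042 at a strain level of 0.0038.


GF = (dR/R) / epsilon
= 0.0042 / 0.0038
= 1.1053

1.1053


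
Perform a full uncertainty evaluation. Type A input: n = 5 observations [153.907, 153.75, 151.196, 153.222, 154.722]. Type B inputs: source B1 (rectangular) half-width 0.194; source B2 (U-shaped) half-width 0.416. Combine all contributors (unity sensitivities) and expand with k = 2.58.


mean = (153.907 + 153.75 + 151.196 + 153.222 + 154.722) / 5 = 153.3594
s = sqrt(sum((x - mean)^2)/(n-1)) = 1.3236589
u_A = s / sqrt(n) = 1.3236589 / sqrt(5) = 0.59195826
u_B1 = 0.194 / sqrt(3) = 0.11200595
u_B2 = 0.416 / sqrt(2) = 0.29415642
uc = sqrt(0.59195826^2 + 0.11200595^2 + 0.29415642^2) = 0.6704386
U = k * uc = 2.58 * 0.6704386
U = 1.7297

1.7297


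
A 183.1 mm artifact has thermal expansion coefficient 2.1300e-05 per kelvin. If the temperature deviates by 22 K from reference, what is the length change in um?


dL = L * alpha * dT
= 183.1 * 2.1300e-05 * 22
= 0.0858007 mm
dL_um = 0.0858007 * 1000 = 85.8007 um

85.8007


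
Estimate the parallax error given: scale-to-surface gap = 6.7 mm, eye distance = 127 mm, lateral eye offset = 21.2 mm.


error = h * offset / d
= 6.7 * 21.2 / 127
= 1.1184

1.1184


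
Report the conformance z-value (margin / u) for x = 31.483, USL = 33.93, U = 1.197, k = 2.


u = U / k = 1.197 / 2 = 0.5985
margin = |USL - x| = |33.93 - 31.483| = 2.447
z = margin / u = 2.447 / 0.5985
z = 4.0886

4.0886


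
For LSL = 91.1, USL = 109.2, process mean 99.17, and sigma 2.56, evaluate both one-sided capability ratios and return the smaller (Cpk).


Cpu = (USL - mean) / (3*sigma) = (109.2 - 99.17) / (3*2.56) = 1.3060
Cpl = (mean - LSL) / (3*sigma) = (99.17 - 91.1) / (3*2.56) = 1.0508
Cpk = min(Cpu, Cpl) = 1.0508

1.0508


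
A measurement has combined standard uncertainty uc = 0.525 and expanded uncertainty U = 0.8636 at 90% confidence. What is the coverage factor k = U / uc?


k = U / uc
k = 0.8636 / 0.525
k = 1.645

1.645


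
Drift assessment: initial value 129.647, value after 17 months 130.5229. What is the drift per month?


rate = (v2 - v1) / months
= (130.5229 - 129.647) / 17
= 0.8759 / 17
= 0.0515

0.0515


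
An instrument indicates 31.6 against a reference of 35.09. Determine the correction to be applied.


Correction = standard - reading
= 35.09 - 31.6
= 3.4900

3.4900


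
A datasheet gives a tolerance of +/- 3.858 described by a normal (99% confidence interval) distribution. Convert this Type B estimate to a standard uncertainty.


u_B = half_width / 2.576
u_B = 3.858 / 2.576
u_B = 1.4977

1.4977


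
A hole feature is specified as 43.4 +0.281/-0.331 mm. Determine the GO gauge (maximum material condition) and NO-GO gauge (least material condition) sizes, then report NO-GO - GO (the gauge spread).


GO = nominal - lower_tol (smallest hole = maximum material condition)
GO = 43.4 - 0.331 = 43.069
NO-GO = nominal + upper_tol (largest hole = least material condition)
NO-GO = 43.4 + 0.281 = 43.681
spread = NO-GO - GO = 43.681 - 43.069 = 0.6120

0.6120


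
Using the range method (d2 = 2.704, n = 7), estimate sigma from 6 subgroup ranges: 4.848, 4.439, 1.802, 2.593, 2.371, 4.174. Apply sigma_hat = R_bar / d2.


R_bar = (4.848 + 4.439 + 1.802 + 2.593 + 2.371 + 4.174) / 6
R_bar = 20.227 / 6 = 3.3711667
sigma_hat = R_bar / d2 = 3.3711667 / 2.704 = 1.2467

1.2467


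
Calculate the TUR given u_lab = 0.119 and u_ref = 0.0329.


TUR = u_lab / u_ref
= 0.119 / 0.0329
= 3.6170

3.6170


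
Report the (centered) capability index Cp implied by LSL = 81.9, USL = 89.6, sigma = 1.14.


Cp = (USL - LSL) / (6 * sigma)
= (89.6 - 81.9) / (6 * 1.14)
= 7.7000 / 6.8400
= 1.1257

1.1257


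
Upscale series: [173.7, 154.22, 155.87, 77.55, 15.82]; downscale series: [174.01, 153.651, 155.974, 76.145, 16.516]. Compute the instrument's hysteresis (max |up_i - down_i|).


|173.7 - 174.01| = 0.3100
|154.22 - 153.651| = 0.5690
|155.87 - 155.974| = 0.1040
|77.55 - 76.145| = 1.4050
|15.82 - 16.516| = 0.6960
hysteresis = max(diffs) = 1.4050

1.4050


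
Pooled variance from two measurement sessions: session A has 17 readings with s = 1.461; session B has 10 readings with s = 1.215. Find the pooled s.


s_p = sqrt(((n1-1)*s1^2 + (n2-1)*s2^2) / (n1+n2-2))
numerator = (17-1)*1.461^2 + (10-1)*1.215^2 = 34.152336 + 13.286025 = 47.438361
denominator = 17 + 10 - 2 = 25
s_p^2 = 47.438361 / 25 = 1.8975344
s_p = sqrt(1.8975344) = 1.3775

1.3775


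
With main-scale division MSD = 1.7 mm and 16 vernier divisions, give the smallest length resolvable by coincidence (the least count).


LC = MSD / n_div
= 1.7 / 16
= 0.1062

0.1062


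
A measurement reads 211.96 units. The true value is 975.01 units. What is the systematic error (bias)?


Systematic error = measured - true
= 211.96 - 975.01
= -763.0500

-763.0500


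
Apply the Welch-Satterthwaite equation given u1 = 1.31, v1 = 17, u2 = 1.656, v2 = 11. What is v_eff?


uc = sqrt(u1^2 + u2^2) = sqrt(1.31^2 + 1.656^2) = 2.1115009
v_eff = uc^4 / (u1^4/v1 + u2^4/v2)
= 2.1115009^4 / (1.31^4/17 + 1.656^4/11)
= 19.877652 / 0.85690859
v_eff = 23.1969

23.1969


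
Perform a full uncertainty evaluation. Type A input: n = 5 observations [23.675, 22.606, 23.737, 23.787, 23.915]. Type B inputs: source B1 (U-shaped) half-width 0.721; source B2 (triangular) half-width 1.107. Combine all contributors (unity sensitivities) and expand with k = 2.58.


mean = (23.675 + 22.606 + 23.737 + 23.787 + 23.915) / 5 = 23.544
s = sqrt(sum((x - mean)^2)/(n-1)) = 0.53172925
u_A = s / sqrt(n) = 0.53172925 / sqrt(5) = 0.23779655
u_B1 = 0.721 / sqrt(2) = 0.50982399
u_B2 = 1.107 / sqrt(6) = 0.45193086
uc = sqrt(0.23779655^2 + 0.50982399^2 + 0.45193086^2) = 0.72160183
U = k * uc = 2.58 * 0.72160183
U = 1.8617

1.8617


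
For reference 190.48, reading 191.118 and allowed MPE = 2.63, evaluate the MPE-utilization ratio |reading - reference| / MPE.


e = indication - reference = 191.118 - 190.48 = 0.6380
|e| = 0.6380
ratio = |e| / MPE = 0.6380 / 2.63
ratio = 0.2426

0.2426


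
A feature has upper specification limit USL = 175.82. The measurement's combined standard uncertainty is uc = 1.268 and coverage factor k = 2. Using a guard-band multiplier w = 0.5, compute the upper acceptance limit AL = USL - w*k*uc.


U = k * uc = 2 * 1.268 = 2.536
guard band g = w * U = 0.5 * 2.536 = 1.268
AL = USL - g = 175.82 - 1.268
AL = 174.5520

174.5520


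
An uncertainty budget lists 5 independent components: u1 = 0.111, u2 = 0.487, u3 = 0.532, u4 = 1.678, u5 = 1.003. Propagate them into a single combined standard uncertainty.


uc = sqrt(0.111^2 + 0.487^2 + 0.532^2 + 1.678^2 + 1.003^2)
uc = sqrt(4.354207)
uc = 2.0867

2.0867


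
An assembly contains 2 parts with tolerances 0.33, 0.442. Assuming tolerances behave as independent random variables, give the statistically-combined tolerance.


RSS = sqrt(0.33^2 + 0.442^2)
= sqrt(0.304264)
= 0.5516

0.5516


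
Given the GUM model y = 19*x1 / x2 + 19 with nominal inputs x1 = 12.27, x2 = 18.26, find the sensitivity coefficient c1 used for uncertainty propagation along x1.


y = 19*x1 / x2 + 19
dy/dx1 = 19/x2
Evaluate at x2 = 18.26: c1 = 19 / 18.26
c1 = 1.0405

1.0405


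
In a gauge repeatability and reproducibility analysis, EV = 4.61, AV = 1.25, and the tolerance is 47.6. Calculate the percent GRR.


GRR = sqrt(EV^2 + AV^2) = sqrt(4.61^2 + 1.25^2) = 4.7764631
%GRR = GRR / tol * 100 = 4.7764631 / 47.6 * 100
%GRR = 10.0346

10.0346


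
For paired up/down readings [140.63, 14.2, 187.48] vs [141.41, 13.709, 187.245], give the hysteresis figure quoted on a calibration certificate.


|140.63 - 141.41| = 0.7800
|14.2 - 13.709| = 0.4910
|187.48 - 187.245| = 0.2350
hysteresis = max(diffs) = 0.7800

0.7800


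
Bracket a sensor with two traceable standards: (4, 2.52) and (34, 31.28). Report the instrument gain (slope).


slope = (y2 - y1) / (x2 - x1)
= (31.28 - 2.52) / (34 - 4)
= 28.7600 / 30
= 0.9587

0.9587


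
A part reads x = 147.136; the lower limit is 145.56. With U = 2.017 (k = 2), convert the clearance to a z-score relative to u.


u = U / k = 2.017 / 2 = 1.0085
margin = |LSL - x| = |145.56 - 147.136| = 1.576
z = margin / u = 1.576 / 1.0085
z = 1.5627

1.5627


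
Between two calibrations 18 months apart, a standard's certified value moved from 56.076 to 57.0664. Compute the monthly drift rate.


rate = (v2 - v1) / months
= (57.0664 - 56.076) / 18
= 0.9904 / 18
= 0.0550

0.0550


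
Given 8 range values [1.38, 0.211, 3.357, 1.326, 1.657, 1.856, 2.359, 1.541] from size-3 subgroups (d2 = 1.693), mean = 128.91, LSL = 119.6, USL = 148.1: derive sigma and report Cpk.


R_bar = (1.38 + 0.211 + 3.357 + 1.326 + 1.657 + 1.856 + 2.359 + 1.541) / 8 = 1.710875
sigma = R_bar / d2 = 1.710875 / 1.693 = 1.0105582
Cp = (USL - LSL)/(6*sigma) = (148.1 - 119.6)/(6*1.0105582) = 4.7004
Cpu = (148.1 - 128.91)/(3*1.0105582) = 6.3298
Cpl = (128.91 - 119.6)/(3*1.0105582) = 3.0709
Cpk = min(Cpu, Cpl) = 3.0709

3.0709


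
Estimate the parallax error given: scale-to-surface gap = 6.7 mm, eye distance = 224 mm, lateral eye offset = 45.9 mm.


error = h * offset / d
= 6.7 * 45.9 / 224
= 1.3729

1.3729


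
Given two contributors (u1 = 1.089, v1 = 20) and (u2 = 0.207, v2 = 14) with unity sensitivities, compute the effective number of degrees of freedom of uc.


uc = sqrt(u1^2 + u2^2) = sqrt(1.089^2 + 0.207^2) = 1.108499
v_eff = uc^4 / (u1^4/v1 + u2^4/v2)
= 1.108499^4 / (1.089^4/20 + 0.207^4/14)
= 1.5098758 / 0.070451576
v_eff = 21.4314

21.4314


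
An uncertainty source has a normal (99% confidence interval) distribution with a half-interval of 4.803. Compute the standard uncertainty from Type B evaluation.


u_B = half_width / 2.576
u_B = 4.803 / 2.576
u_B = 1.8645

1.8645


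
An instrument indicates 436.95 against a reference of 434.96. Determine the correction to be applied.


Correction = standard - reading
= 434.96 - 436.95
= -1.9900

-1.9900


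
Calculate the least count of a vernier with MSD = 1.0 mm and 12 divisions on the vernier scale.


LC = MSD / n_div
= 1.0 / 12
= 0.0833

0.0833


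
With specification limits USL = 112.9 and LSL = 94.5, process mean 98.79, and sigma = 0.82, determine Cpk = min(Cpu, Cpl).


Cpu = (USL - mean) / (3*sigma) = (112.9 - 98.79) / (3*0.82) = 5.7358
Cpl = (mean - LSL) / (3*sigma) = (98.79 - 94.5) / (3*0.82) = 1.7439
Cpk = min(Cpu, Cpl) = 1.7439

1.7439


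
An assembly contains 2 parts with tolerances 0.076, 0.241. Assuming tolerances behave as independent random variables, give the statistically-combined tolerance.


RSS = sqrt(0.076^2 + 0.241^2)
= sqrt(0.063857)
= 0.2527

0.2527


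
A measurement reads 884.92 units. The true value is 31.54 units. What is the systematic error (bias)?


Systematic error = measured - true
= 884.92 - 31.54
= 853.3800

853.3800


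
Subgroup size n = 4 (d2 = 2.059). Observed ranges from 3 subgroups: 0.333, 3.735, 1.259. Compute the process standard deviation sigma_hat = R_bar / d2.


R_bar = (0.333 + 3.735 + 1.259) / 3
R_bar = 5.327 / 3 = 1.7756667
sigma_hat = R_bar / d2 = 1.7756667 / 2.059 = 0.8624

0.8624


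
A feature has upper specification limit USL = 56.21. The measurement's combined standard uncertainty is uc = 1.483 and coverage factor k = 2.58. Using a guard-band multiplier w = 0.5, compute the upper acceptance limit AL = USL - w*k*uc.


U = k * uc = 2.58 * 1.483 = 3.82614
guard band g = w * U = 0.5 * 3.82614 = 1.91307
AL = USL - g = 56.21 - 1.91307
AL = 54.2969

54.2969


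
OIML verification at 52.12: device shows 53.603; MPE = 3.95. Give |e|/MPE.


e = indication - reference = 53.603 - 52.12 = 1.4830
|e| = 1.4830
ratio = |e| / MPE = 1.4830 / 3.95
ratio = 0.3754

0.3754


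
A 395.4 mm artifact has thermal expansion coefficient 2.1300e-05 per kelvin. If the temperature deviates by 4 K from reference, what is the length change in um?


dL = L * alpha * dT
= 395.4 * 2.1300e-05 * 4
= 0.0336881 mm
dL_um = 0.0336881 * 1000 = 33.6881 um

33.6881


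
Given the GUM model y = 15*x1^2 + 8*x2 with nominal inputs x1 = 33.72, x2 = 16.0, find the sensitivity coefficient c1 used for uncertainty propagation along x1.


y = 15*x1^2 + 8*x2
dy/dx1 = 2*15*x1
Evaluate at x1 = 33.72: c1 = 30 * 33.72
c1 = 1011.6000

1011.6000


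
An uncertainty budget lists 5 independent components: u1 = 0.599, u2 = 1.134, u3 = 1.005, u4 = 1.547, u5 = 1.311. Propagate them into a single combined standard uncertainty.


uc = sqrt(0.599^2 + 1.134^2 + 1.005^2 + 1.547^2 + 1.311^2)
uc = sqrt(6.766712)
uc = 2.6013

2.6013


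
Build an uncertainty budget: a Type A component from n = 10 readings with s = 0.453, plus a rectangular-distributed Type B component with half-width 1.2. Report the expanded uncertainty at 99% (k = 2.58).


u_A = s / sqrt(n) = 0.453 / sqrt(10) = 0.14325118
u_B = half_width / sqrt(3) = 1.2 / sqrt(3) = 0.69282032
uc = sqrt(u_A^2 + u_B^2) = sqrt(0.14325118^2 + 0.69282032^2) = 0.70747501
U = k * uc = 2.58 * 0.70747501
U = 1.8253

1.8253


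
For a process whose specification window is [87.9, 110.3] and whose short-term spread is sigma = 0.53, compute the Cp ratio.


Cp = (USL - LSL) / (6 * sigma)
= (110.3 - 87.9) / (6 * 0.53)
= 22.4000 / 3.1800
= 7.0440

7.0440


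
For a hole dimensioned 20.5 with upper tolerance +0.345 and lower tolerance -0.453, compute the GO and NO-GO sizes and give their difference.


GO = nominal - lower_tol (smallest hole = maximum material condition)
GO = 20.5 - 0.453 = 20.047
NO-GO = nominal + upper_tol (largest hole = least material condition)
NO-GO = 20.5 + 0.345 = 20.845
spread = NO-GO - GO = 20.845 - 20.047 = 0.7980

0.7980


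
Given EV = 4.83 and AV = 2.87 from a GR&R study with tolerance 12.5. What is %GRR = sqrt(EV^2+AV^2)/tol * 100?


GRR = sqrt(EV^2 + AV^2) = sqrt(4.83^2 + 2.87^2) = 5.618345
%GRR = GRR / tol * 100 = 5.618345 / 12.5 * 100
%GRR = 44.9468

44.9468


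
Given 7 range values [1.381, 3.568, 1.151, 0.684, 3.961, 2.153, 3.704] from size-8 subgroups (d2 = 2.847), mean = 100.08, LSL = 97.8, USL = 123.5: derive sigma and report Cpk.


R_bar = (1.381 + 3.568 + 1.151 + 0.684 + 3.961 + 2.153 + 3.704) / 7 = 2.3717143
sigma = R_bar / d2 = 2.3717143 / 2.847 = 0.83305736
Cp = (USL - LSL)/(6*sigma) = (123.5 - 97.8)/(6*0.83305736) = 5.1417
Cpu = (123.5 - 100.08)/(3*0.83305736) = 9.3711
Cpl = (100.08 - 97.8)/(3*0.83305736) = 0.9123
Cpk = min(Cpu, Cpl) = 0.9123

0.9123


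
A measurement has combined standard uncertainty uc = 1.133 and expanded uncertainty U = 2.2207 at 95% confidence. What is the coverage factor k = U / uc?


k = U / uc
k = 2.2207 / 1.133
k = 1.96

1.96


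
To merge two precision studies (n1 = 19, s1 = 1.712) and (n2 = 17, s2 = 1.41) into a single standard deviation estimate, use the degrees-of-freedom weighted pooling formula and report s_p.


s_p = sqrt(((n1-1)*s1^2 + (n2-1)*s2^2) / (n1+n2-2))
numerator = (19-1)*1.712^2 + (17-1)*1.41^2 = 52.756992 + 31.8096 = 84.566592
denominator = 19 + 17 - 2 = 34
s_p^2 = 84.566592 / 34 = 2.4872527
s_p = sqrt(2.4872527) = 1.5771

1.5771


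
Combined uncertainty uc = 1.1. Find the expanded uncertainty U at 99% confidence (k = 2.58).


U = k * uc
U = 2.58 * 1.1
U = 2.8380

2.8380


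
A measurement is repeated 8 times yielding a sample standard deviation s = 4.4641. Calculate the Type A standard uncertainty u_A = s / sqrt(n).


u_A = s / sqrt(n)
u_A = 4.4641 / sqrt(8)
u_A = 4.4641 / 2.8284271
u_A = 1.5783

1.5783


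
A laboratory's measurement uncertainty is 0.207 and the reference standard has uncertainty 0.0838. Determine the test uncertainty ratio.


TUR = u_lab / u_ref
= 0.207 / 0.0838
= 2.4702

2.4702


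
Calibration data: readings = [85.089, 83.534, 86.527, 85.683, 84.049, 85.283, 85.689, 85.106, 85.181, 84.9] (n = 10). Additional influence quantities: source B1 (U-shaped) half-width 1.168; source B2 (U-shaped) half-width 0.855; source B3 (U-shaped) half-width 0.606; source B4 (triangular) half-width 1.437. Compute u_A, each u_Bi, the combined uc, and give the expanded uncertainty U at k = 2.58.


mean = (85.089 + 83.534 + 86.527 + 85.683 + 84.049 + 85.283 + 85.689 + 85.106 + 85.181 + 84.9) / 10 = 85.1041
s = sqrt(sum((x - mean)^2)/(n-1)) = 0.8406436
u_A = s / sqrt(n) = 0.8406436 / sqrt(10) = 0.26583485
u_B1 = 1.168 / sqrt(2) = 0.82590072
u_B2 = 0.855 / sqrt(2) = 0.6045763
u_B3 = 0.606 / sqrt(2) = 0.42850671
u_B4 = 1.437 / sqrt(6) = 0.58665279
uc = sqrt(0.26583485^2 + 0.82590072^2 + 0.6045763^2 + 0.42850671^2 + 0.58665279^2) = 1.2829934
U = k * uc = 2.58 * 1.2829934
U = 3.3101

3.3101


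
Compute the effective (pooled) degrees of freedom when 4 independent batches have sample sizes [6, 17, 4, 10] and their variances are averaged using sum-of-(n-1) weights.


nu = sum_i (n_i - 1)
nu = ((6 - 1) + (17 - 1) + (4 - 1) + (10 - 1))
nu = 5 + 16 + 3 + 9
nu = 33

33


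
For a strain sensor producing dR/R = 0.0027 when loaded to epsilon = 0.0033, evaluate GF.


GF = (dR/R) / epsilon
= 0.0027 / 0.0033
= 0.8182

0.8182


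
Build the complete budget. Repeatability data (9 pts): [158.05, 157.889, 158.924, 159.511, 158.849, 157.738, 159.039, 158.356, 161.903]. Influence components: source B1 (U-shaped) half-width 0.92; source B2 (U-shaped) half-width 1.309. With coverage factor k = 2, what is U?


mean = (158.05 + 157.889 + 158.924 + 159.511 + 158.849 + 157.738 + 159.039 + 158.356 + 161.903) / 9 = 158.9176667
s = sqrt(sum((x - mean)^2)/(n-1)) = 1.265001
u_A = s / sqrt(n) = 1.265001 / sqrt(9) = 0.421667
u_B1 = 0.92 / sqrt(2) = 0.65053824
u_B2 = 1.309 / sqrt(2) = 0.92560278
uc = sqrt(0.421667^2 + 0.65053824^2 + 0.92560278^2) = 1.2073705
U = k * uc = 2 * 1.2073705
U = 2.4147

2.4147


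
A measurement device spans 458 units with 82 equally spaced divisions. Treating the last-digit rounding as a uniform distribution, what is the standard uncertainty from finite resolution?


resolution = range / divisions
resolution = 458 / 82 = 5.5853659
u_res = resolution / (2*sqrt(3))
u_res = 5.5853659 / 3.4641016
u_res = 1.6124

1.6124


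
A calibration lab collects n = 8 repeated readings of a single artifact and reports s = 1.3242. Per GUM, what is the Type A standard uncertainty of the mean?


u_A = s / sqrt(n)
u_A = 1.3242 / sqrt(8)
u_A = 1.3242 / 2.8284271
u_A = 0.4682

0.4682


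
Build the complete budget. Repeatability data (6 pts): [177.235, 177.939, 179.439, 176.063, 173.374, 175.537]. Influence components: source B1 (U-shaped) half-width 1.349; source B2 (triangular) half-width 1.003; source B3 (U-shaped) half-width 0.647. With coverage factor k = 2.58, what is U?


mean = (177.235 + 177.939 + 179.439 + 176.063 + 173.374 + 175.537) / 6 = 176.5978333
s = sqrt(sum((x - mean)^2)/(n-1)) = 2.1014972
u_A = s / sqrt(n) = 2.1014972 / sqrt(6) = 0.85793264
u_B1 = 1.349 / sqrt(2) = 0.95388705
u_B2 = 1.003 / sqrt(6) = 0.40947304
u_B3 = 0.647 / sqrt(2) = 0.45749809
uc = sqrt(0.85793264^2 + 0.95388705^2 + 0.40947304^2 + 0.45749809^2) = 1.4222945
U = k * uc = 2.58 * 1.4222945
U = 3.6695

3.6695


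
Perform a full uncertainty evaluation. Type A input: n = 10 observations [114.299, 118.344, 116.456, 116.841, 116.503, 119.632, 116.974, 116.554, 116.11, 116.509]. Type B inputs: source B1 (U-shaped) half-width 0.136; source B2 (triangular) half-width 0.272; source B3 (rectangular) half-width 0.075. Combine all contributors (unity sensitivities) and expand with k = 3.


mean = (114.299 + 118.344 + 116.456 + 116.841 + 116.503 + 119.632 + 116.974 + 116.554 + 116.11 + 116.509) / 10 = 116.8222
s = sqrt(sum((x - mean)^2)/(n-1)) = 1.3949923
u_A = s / sqrt(n) = 1.3949923 / sqrt(10) = 0.4411353
u_B1 = 0.136 / sqrt(2) = 0.096166522
u_B2 = 0.272 / sqrt(6) = 0.11104354
u_B3 = 0.075 / sqrt(3) = 0.04330127
uc = sqrt(0.4411353^2 + 0.096166522^2 + 0.11104354^2 + 0.04330127^2) = 0.46696255
U = k * uc = 3 * 0.46696255
U = 1.4009

1.4009


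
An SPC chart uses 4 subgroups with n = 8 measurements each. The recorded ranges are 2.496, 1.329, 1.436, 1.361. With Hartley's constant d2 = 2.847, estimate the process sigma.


R_bar = (2.496 + 1.329 + 1.436 + 1.361) / 4
R_bar = 6.622 / 4 = 1.6555
sigma_hat = R_bar / d2 = 1.6555 / 2.847 = 0.5815

0.5815


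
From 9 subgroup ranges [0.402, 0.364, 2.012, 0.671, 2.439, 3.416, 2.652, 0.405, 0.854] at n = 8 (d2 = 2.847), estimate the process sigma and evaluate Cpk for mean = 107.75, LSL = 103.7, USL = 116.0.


R_bar = (0.402 + 0.364 + 2.012 + 0.671 + 2.439 + 3.416 + 2.652 + 0.405 + 0.854) / 9 = 1.4683333
sigma = R_bar / d2 = 1.4683333 / 2.847 = 0.51574756
Cp = (USL - LSL)/(6*sigma) = (116.0 - 103.7)/(6*0.51574756) = 3.9748
Cpu = (116.0 - 107.75)/(3*0.51574756) = 5.3321
Cpl = (107.75 - 103.7)/(3*0.51574756) = 2.6176
Cpk = min(Cpu, Cpl) = 2.6176

2.6176


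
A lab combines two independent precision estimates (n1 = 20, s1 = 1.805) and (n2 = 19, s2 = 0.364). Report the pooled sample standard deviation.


s_p = sqrt(((n1-1)*s1^2 + (n2-1)*s2^2) / (n1+n2-2))
numerator = (20-1)*1.805^2 + (19-1)*0.364^2 = 61.902475 + 2.384928 = 64.287403
denominator = 20 + 19 - 2 = 37
s_p^2 = 64.287403 / 37 = 1.7374974
s_p = sqrt(1.7374974) = 1.3181

1.3181


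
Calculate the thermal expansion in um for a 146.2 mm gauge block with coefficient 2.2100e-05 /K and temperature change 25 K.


dL = L * alpha * dT
= 146.2 * 2.2100e-05 * 25
= 0.0807755 mm
dL_um = 0.0807755 * 1000 = 80.7755 um

80.7755


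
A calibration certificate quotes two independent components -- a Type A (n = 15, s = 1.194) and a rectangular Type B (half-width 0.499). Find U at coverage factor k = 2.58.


u_A = s / sqrt(n) = 1.194 / sqrt(15) = 0.30828947
u_B = half_width / sqrt(3) = 0.499 / sqrt(3) = 0.28809778
uc = sqrt(u_A^2 + u_B^2) = sqrt(0.30828947^2 + 0.28809778^2) = 0.4219511
U = k * uc = 2.58 * 0.4219511
U = 1.0886

1.0886


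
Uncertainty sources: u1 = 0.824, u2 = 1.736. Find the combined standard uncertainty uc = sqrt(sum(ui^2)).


uc = sqrt(0.824^2 + 1.736^2)
uc = sqrt(3.692672)
uc = 1.9216

1.9216


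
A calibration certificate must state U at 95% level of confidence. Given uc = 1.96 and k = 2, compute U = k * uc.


U = k * uc
U = 2 * 1.96
U = 3.9200

3.9200


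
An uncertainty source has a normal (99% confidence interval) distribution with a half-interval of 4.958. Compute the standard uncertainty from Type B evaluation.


u_B = half_width / 2.576
u_B = 4.958 / 2.576
u_B = 1.9247

1.9247


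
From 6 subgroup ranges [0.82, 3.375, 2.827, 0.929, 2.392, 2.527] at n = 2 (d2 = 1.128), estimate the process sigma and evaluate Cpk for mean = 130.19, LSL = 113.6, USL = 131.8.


R_bar = (0.82 + 3.375 + 2.827 + 0.929 + 2.392 + 2.527) / 6 = 2.145
sigma = R_bar / d2 = 2.145 / 1.128 = 1.9015957
Cp = (USL - LSL)/(6*sigma) = (131.8 - 113.6)/(6*1.9015957) = 1.5952
Cpu = (131.8 - 130.19)/(3*1.9015957) = 0.2822
Cpl = (130.19 - 113.6)/(3*1.9015957) = 2.9081
Cpk = min(Cpu, Cpl) = 0.2822

0.2822


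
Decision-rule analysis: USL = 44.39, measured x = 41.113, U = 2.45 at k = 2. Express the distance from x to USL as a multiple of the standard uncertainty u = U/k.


u = U / k = 2.45 / 2 = 1.225
margin = |USL - x| = |44.39 - 41.113| = 3.277
z = margin / u = 3.277 / 1.225
z = 2.6751

2.6751


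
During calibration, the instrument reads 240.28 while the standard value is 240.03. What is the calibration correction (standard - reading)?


Correction = standard - reading
= 240.03 - 240.28
= -0.2500

-0.2500


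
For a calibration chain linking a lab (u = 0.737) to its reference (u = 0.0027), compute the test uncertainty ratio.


TUR = u_lab / u_ref
= 0.737 / 0.0027
= 272.9630

272.9630


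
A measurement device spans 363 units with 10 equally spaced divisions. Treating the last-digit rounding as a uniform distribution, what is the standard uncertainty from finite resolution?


resolution = range / divisions
resolution = 363 / 10 = 36.3
u_res = resolution / (2*sqrt(3))
u_res = 36.3 / 3.4641016
u_res = 10.4789

10.4789


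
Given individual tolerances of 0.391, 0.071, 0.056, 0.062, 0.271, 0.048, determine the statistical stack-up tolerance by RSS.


RSS = sqrt(0.391^2 + 0.071^2 + 0.056^2 + 0.062^2 + 0.271^2 + 0.048^2)
= sqrt(0.240647)
= 0.4906

0.4906


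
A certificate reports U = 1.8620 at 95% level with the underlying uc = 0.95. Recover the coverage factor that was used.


k = U / uc
k = 1.8620 / 0.95
k = 1.96

1.96


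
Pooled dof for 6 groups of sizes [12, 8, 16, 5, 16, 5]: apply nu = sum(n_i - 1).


nu = sum_i (n_i - 1)
nu = ((12 - 1) + (8 - 1) + (16 - 1) + (5 - 1) + (16 - 1) + (5 - 1))
nu = 11 + 7 + 15 + 4 + 15 + 4
nu = 56

56


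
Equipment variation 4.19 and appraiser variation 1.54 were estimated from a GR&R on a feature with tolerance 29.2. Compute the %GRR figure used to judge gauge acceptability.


GRR = sqrt(EV^2 + AV^2) = sqrt(4.19^2 + 1.54^2) = 4.4640453
%GRR = GRR / tol * 100 = 4.4640453 / 29.2 * 100
%GRR = 15.2878

15.2878
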